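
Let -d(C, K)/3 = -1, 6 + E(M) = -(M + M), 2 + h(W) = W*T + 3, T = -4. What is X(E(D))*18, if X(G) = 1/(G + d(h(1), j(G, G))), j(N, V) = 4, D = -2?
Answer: 18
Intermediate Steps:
h(W) = 1 - 4*W (h(W) = -2 + (W*(-4) + 3) = -2 + (-4*W + 3) = -2 + (3 - 4*W) = 1 - 4*W)
E(M) = -6 - 2*M (E(M) = -6 - (M + M) = -6 - 2*M)
d(C, K) = 3 (d(C, K) = -3*(-1) = 3)
X(G) = 1/(3 + G) (X(G) = 1/(G + 3) = 1/(3 + G))
X(E(D))*18 = 18/(3 + (-6 - 2*(-2))) = 18/(3 + (-6 + 4)) = 18/(3 - 2) = 18/1 = 1*18 = 18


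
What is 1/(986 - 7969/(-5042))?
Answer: 5042/4979381 ≈ 0.0010126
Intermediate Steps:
1/(986 - 7969/(-5042)) = 1/(986 - 7969*(-1/5042)) = 1/(986 + 7969/5042) = 1/(4979381/5042) = 5042/4979381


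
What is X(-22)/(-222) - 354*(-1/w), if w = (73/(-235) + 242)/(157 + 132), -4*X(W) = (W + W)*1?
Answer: 313922309/741702 ≈ 423.25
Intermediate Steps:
X(W) = -W/2 (X(W) = -(W + W)/4 = -2*W/4 = -W/2)
w = 3341/3995 (w = (73*(-1/235) + 242)/289 = (-73/235 + 242)*(1/289) = (56797/235)*(1/289) = 3341/3995 ≈ 0.83630)
X(-22)/(-222) - 354*(-1/w) = -½*(-22)/(-222) - 354/((-1*3341/3995)) = 11*(-1/222) - 354/(-3341/3995) = -11/222 - 354*(-3995/3341) = -11/222 + 1414230/3341 = 313922309/741702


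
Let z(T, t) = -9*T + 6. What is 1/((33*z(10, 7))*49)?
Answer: -1/135828 ≈ -7.3623e-6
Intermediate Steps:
z(T, t) = 6 - 9*T
1/((33*z(10, 7))*49) = 1/((33*(6 - 9*10))*49) = 1/((33*(6 - 90))*49) = 1/((33*(-84))*49) = 1/(-2772*49) = 1/(-135828) = -1/135828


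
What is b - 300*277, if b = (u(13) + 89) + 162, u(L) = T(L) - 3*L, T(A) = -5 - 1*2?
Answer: -82895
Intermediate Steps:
T(A) = -7 (T(A) = -5 - 2 = -7)
u(L) = -7 - 3*L
b = 205 (b = ((-7 - 3*13) + 89) + 162 = ((-7 - 39) + 89) + 162 = (-46 + 89) + 162 = 43 + 162 = 205)
b - 300*277 = 205 - 300*277 = 205 - 83100 = -82895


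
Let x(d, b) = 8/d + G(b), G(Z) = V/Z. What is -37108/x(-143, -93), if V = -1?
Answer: 493499292/601 ≈ 8.2113e+5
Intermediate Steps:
G(Z) = -1/Z
x(d, b) = -1/b + 8/d (x(d, b) = 8/d - 1/b = -1/b + 8/d)
-37108/x(-143, -93) = -37108/(-1/(-93) + 8/(-143)) = -37108/(-1*(-1/93) + 8*(-1/143)) = -37108/(1/93 - 8/143) = -37108/(-601/13299) = -37108*(-13299/601) = 493499292/601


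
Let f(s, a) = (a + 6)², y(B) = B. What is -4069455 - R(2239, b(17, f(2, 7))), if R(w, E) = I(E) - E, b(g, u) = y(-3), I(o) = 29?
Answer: -4069487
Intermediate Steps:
f(s, a) = (6 + a)²
b(g, u) = -3
R(w, E) = 29 - E
-4069455 - R(2239, b(17, f(2, 7))) = -4069455 - (29 - 1*(-3)) = -4069455 - (29 + 3) = -4069455 - 1*32 = -4069455 - 32 = -4069487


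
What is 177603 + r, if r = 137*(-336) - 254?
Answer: 131317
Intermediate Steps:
r = -46286 (r = -46032 - 254 = -46286)
177603 + r = 177603 - 46286 = 131317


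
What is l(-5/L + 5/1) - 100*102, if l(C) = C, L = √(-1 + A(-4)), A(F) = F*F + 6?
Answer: -10195 - 5*√21/21 ≈ -10196.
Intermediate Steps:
A(F) = 6 + F² (A(F) = F² + 6 = 6 + F²)
L = √21 (L = √(-1 + (6 + (-4)²)) = √(-1 + (6 + 16)) = √(-1 + 22) = √21 ≈ 4.5826)
l(-5/L + 5/1) - 100*102 = (-5*√21/21 + 5/1) - 100*102 = (-5*√21/21 + 5*1) - 10200 = (-5*√21/21 + 5) - 10200 = (5 - 5*√21/21) - 10200 = -10195 - 5*√21/21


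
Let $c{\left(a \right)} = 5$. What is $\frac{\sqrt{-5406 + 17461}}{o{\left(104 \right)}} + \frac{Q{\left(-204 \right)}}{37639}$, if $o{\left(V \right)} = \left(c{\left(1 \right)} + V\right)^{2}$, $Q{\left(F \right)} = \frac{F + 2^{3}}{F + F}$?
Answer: $\frac{7}{548454} + \frac{\sqrt{12055}}{11881} \approx 0.009254$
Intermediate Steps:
$Q{\left(F \right)} = \frac{8 + F}{2 F}$ ($Q{\left(F \right)} = \frac{F + 8}{2 F} = \left(8 + F\right) \frac{1}{2 F} = \frac{8 + F}{2 F}$)
$o{\left(V \right)} = \left(5 + V\right)^{2}$
$\frac{\sqrt{-5406 + 17461}}{o{\left(104 \right)}} + \frac{Q{\left(-204 \right)}}{37639} = \frac{\sqrt{-5406 + 17461}}{\left(5 + 104\right)^{2}} + \frac{\frac{1}{2} \frac{1}{-204} \left(8 - 204\right)}{37639} = \frac{\sqrt{12055}}{109^{2}} + \frac{1}{2} \left(- \frac{1}{204}\right) \left(-196\right) \frac{1}{37639} = \frac{\sqrt{12055}}{11881} + \frac{49}{102} \cdot \frac{1}{37639} = \sqrt{12055} \cdot \frac{1}{11881} + \frac{7}{548454} = \frac{\sqrt{12055}}{11881} + \frac{7}{548454} = \frac{7}{548454} + \frac{\sqrt{12055}}{11881}$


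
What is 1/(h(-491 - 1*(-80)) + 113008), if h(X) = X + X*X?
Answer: 1/281518 ≈ 3.5522e-6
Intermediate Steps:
h(X) = X + X²
1/(h(-491 - 1*(-80)) + 113008) = 1/((-491 - 1*(-80))*(1 + (-491 - 1*(-80))) + 113008) = 1/((-491 + 80)*(1 + (-491 + 80)) + 113008) = 1/(-411*(1 - 411) + 113008) = 1/(-411*(-410) + 113008) = 1/(168510 + 113008) = 1/281518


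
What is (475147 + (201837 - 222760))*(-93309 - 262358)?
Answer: -161552487408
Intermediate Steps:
(475147 + (201837 - 222760))*(-93309 - 262358) = (475147 - 20923)*(-355667) = 454224*(-355667) = -161552487408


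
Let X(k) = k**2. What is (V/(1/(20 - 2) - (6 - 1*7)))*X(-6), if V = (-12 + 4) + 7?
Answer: -648/19 ≈ -34.105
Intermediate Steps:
V = -1 (V = -8 + 7 = -1)
(V/(1/(20 - 2) - (6 - 1*7)))*X(-6) = -1/(1/(20 - 2) - (6 - 1*7))*(-6)**2 = -1/(1/18 - (6 - 7))*36 = -1/(1/18 - 1*(-1))*36 = -1/(1/18 + 1)*36 = -1/19/18*36 = -1*18/19*36 = -18/19*36 = -648/19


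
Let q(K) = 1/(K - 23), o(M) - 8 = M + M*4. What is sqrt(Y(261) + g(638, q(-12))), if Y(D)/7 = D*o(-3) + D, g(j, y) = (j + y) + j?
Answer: I*sqrt(11865385)/35 ≈ 98.418*I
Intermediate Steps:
o(M) = 8 + 5*M (o(M) = 8 + (M + M*4) = 8 + (M + 4*M) = 8 + 5*M)
q(K) = 1/(-23 + K)
g(j, y) = y + 2*j
Y(D) = -42*D (Y(D) = 7*(D*(8 + 5*(-3)) + D) = 7*(D*(8 - 15) + D) = 7*(D*(-7) + D) = 7*(-7*D + D) = 7*(-6*D) = -42*D)
sqrt(Y(261) + g(638, q(-12))) = sqrt(-42*261 + (1/(-23 - 12) + 2*638)) = sqrt(-10962 + (1/(-35) + 1276)) = sqrt(-10962 + (-1/35 + 1276)) = sqrt(-10962 + 44659/35) = sqrt(-339011/35) = I*sqrt(11865385)/35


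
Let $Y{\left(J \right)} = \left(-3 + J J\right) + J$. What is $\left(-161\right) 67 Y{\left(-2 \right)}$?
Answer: $10787$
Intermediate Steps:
$Y{\left(J \right)} = -3 + J + J^{2}$ ($Y{\left(J \right)} = \left(-3 + J^{2}\right) + J = -3 + J + J^{2}$)
$\left(-161\right) 67 Y{\left(-2 \right)} = \left(-161\right) 67 \left(-3 - 2 + \left(-2\right)^{2}\right) = - 10787 \left(-3 - 2 + 4\right) = \left(-10787\right) \left(-1\right) = 10787$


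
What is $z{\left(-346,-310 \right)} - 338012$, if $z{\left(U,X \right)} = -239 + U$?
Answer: $-338597$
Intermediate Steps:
$z{\left(-346,-310 \right)} - 338012 = \left(-239 - 346\right) - 338012 = -585 - 338012 = -338597$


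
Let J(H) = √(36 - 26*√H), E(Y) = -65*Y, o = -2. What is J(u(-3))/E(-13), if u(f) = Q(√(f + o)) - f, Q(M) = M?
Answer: √(36 - 26*√(3 + I*√5))/845 ≈ 0.0023628 - 0.0046924*I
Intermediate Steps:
u(f) = √(-2 + f) - f (u(f) = √(f - 2) - f = √(-2 + f) - f)
J(u(-3))/E(-13) = √(36 - 26*√(√(-2 - 3) - 1*(-3)))/((-65*(-13))) = √(36 - 26*√(√(-5) + 3))/845 = √(36 - 26*√(I*√5 + 3))*(1/845) = √(36 - 26*√(3 + I*√5))*(1/845) = √(36 - 26*√(3 + I*√5))/845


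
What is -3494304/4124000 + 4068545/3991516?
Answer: 88472164223/514406624500 ≈ 0.17199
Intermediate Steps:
-3494304/4124000 + 4068545/3991516 = -3494304*1/4124000 + 4068545*(1/3991516) = -109197/128875 + 4068545/3991516 = 88472164223/514406624500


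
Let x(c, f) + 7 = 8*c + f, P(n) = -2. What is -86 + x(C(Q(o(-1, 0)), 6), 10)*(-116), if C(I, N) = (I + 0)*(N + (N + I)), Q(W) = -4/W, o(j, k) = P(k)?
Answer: -26418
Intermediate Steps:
o(j, k) = -2
C(I, N) = I*(I + 2*N) (C(I, N) = I*(N + (I + N)) = I*(I + 2*N))
x(c, f) = -7 + f + 8*c (x(c, f) = -7 + (8*c + f) = -7 + (f + 8*c) = -7 + f + 8*c)
-86 + x(C(Q(o(-1, 0)), 6), 10)*(-116) = -86 + (-7 + 10 + 8*((-4/(-2))*(-4/(-2) + 2*6)))*(-116) = -86 + (-7 + 10 + 8*((-4*(-½))*(-4*(-½) + 12)))*(-116) = -86 + (-7 + 10 + 8*(2*(2 + 12)))*(-116) = -86 + (-7 + 10 + 8*(2*14))*(-116) = -86 + (-7 + 10 + 8*28)*(-116) = -86 + (-7 + 10 + 224)*(-116) = -86 + 227*(-116) = -86 - 26332 = -26418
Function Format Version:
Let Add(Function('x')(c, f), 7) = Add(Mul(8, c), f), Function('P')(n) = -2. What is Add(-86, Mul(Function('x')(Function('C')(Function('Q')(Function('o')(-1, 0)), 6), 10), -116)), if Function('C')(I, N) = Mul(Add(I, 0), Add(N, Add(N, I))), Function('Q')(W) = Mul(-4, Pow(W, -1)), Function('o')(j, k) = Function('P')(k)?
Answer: -26418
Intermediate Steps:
Function('o')(j, k) = -2
Function('C')(I, N) = Mul(I, Add(I, Mul(2, N))) (Function('C')(I, N) = Mul(I, Add(N, Add(I, N))) = Mul(I, Add(I, Mul(2, N))))
Function('x')(c, f) = Add(-7, f, Mul(8, c)) (Function('x')(c, f) = Add(-7, Add(Mul(8, c), f)) = Add(-7, Add(f, Mul(8, c))) = Add(-7, f, Mul(8, c)))
Add(-86, Mul(Function('x')(Function('C')(Function('Q')(Function('o')(-1, 0)), 6), 10), -116)) = Add(-86, Mul(Add(-7, 10, Mul(8, Mul(Mul(-4, Pow(-2, -1)), Add(Mul(-4, Pow(-2, -1)), Mul(2, 6))))), -116)) = Add(-86, Mul(Add(-7, 10, Mul(8, Mul(Mul(-4, Rational(-1, 2)), Add(Mul(-4, Rational(-1, 2)), 12)))), -116)) = Add(-86, Mul(Add(-7, 10, Mul(8, Mul(2, Add(2, 12)))), -116)) = Add(-86, Mul(Add(-7, 10, Mul(8, Mul(2, 14))), -116)) = Add(-86, Mul(Add(-7, 10, Mul(8, 28)), -116)) = Add(-86, Mul(Add(-7, 10, 224), -116)) = Add(-86, Mul(227, -116)) = Add(-86, -26332) = -26418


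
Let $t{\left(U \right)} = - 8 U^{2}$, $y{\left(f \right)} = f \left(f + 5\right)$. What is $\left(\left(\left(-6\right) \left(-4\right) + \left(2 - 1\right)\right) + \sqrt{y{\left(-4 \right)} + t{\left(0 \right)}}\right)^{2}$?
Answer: $621 + 100 i \approx 621.0 + 100.0 i$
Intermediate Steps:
$y{\left(f \right)} = f \left(5 + f\right)$
$\left(\left(\left(-6\right) \left(-4\right) + \left(2 - 1\right)\right) + \sqrt{y{\left(-4 \right)} + t{\left(0 \right)}}\right)^{2} = \left(\left(\left(-6\right) \left(-4\right) + \left(2 - 1\right)\right) + \sqrt{- 4 \left(5 - 4\right) - 8 \cdot 0^{2}}\right)^{2} = \left(\left(24 + \left(2 - 1\right)\right) + \sqrt{\left(-4\right) 1 - 0}\right)^{2} = \left(\left(24 + 1\right) + \sqrt{-4 + 0}\right)^{2} = \left(25 + \sqrt{-4}\right)^{2} = \left(25 + 2 i\right)^{2}$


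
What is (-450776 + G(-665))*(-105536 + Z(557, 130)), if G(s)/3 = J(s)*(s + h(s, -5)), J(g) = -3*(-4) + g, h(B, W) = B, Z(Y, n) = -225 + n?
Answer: -227602481914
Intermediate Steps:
J(g) = 12 + g
G(s) = 6*s*(12 + s) (G(s) = 3*((12 + s)*(s + s)) = 3*((12 + s)*(2*s)) = 3*(2*s*(12 + s)) = 6*s*(12 + s))
(-450776 + G(-665))*(-105536 + Z(557, 130)) = (-450776 + 6*(-665)*(12 - 665))*(-105536 + (-225 + 130)) = (-450776 + 6*(-665)*(-653))*(-105536 - 95) = (-450776 + 2605470)*(-105631) = 2154694*(-105631) = -227602481914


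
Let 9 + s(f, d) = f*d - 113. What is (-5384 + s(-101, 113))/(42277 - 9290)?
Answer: -16919/32987 ≈ -0.51290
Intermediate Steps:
s(f, d) = -122 + d*f (s(f, d) = -9 + (f*d - 113) = -9 + (d*f - 113) = -9 + (-113 + d*f) = -122 + d*f)
(-5384 + s(-101, 113))/(42277 - 9290) = (-5384 + (-122 + 113*(-101)))/(42277 - 9290) = (-5384 + (-122 - 11413))/32987 = (-5384 - 11535)*(1/32987) = -16919*1/32987 = -16919/32987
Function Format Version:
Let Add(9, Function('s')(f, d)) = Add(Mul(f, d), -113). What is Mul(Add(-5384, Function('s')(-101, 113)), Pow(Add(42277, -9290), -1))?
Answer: Rational(-16919, 32987) ≈ -0.51290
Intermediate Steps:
Function('s')(f, d) = Add(-122, Mul(d, f)) (Function('s')(f, d) = Add(-9, Add(Mul(f, d), -113)) = Add(-9, Add(Mul(d, f), -113)) = Add(-9, Add(-113, Mul(d, f))) = Add(-122, Mul(d, f)))
Mul(Add(-5384, Function('s')(-101, 113)), Pow(Add(42277, -9290), -1)) = Mul(Add(-5384, Add(-122, Mul(113, -101))), Pow(Add(42277, -9290), -1)) = Mul(Add(-5384, Add(-122, -11413)), Pow(32987, -1)) = Mul(Add(-5384, -11535), Rational(1, 32987)) = Mul(-16919, Rational(1, 32987)) = Rational(-16919, 32987)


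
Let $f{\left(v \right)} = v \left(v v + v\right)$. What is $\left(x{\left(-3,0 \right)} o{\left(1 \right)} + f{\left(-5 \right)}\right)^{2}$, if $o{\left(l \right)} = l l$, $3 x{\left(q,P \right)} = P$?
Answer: $10000$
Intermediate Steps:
$x{\left(q,P \right)} = \frac{P}{3}$
$f{\left(v \right)} = v \left(v + v^{2}\right)$ ($f{\left(v \right)} = v \left(v^{2} + v\right) = v \left(v + v^{2}\right)$)
$o{\left(l \right)} = l^{2}$
$\left(x{\left(-3,0 \right)} o{\left(1 \right)} + f{\left(-5 \right)}\right)^{2} = \left(\frac{1}{3} \cdot 0 \cdot 1^{2} + \left(-5\right)^{2} \left(1 - 5\right)\right)^{2} = \left(0 \cdot 1 + 25 \left(-4\right)\right)^{2} = \left(0 - 100\right)^{2} = \left(-100\right)^{2} = 10000$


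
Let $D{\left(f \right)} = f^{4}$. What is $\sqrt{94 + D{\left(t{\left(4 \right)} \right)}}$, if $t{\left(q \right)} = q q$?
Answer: $\sqrt{65630} \approx 256.18$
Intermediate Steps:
$t{\left(q \right)} = q^{2}$
$\sqrt{94 + D{\left(t{\left(4 \right)} \right)}} = \sqrt{94 + \left(4^{2}\right)^{4}} = \sqrt{94 + 16^{4}} = \sqrt{94 + 65536} = \sqrt{65630}$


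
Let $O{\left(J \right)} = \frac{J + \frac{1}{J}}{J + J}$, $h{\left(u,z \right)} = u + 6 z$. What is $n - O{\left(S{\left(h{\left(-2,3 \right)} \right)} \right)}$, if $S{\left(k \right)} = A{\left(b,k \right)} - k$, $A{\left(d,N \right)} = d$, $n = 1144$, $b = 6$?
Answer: $\frac{228699}{200} \approx 1143.5$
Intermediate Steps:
$S{\left(k \right)} = 6 - k$
$O{\left(J \right)} = \frac{J + \frac{1}{J}}{2 J}$
$n - O{\left(S{\left(h{\left(-2,3 \right)} \right)} \right)} = 1144 - \frac{1 + \left(6 - \left(-2 + 6 \cdot 3\right)\right)^{2}}{2 \left(6 - \left(-2 + 6 \cdot 3\right)\right)^{2}} = 1144 - \frac{1 + \left(6 - \left(-2 + 18\right)\right)^{2}}{2 \left(6 - \left(-2 + 18\right)\right)^{2}} = 1144 - \frac{1 + \left(6 - 16\right)^{2}}{2 \left(6 - 16\right)^{2}} = 1144 - \frac{1 + \left(-10\right)^{2}}{2 \cdot 100} = 1144 - \frac{1}{2} \cdot \frac{1}{100} \left(1 + 100\right) = 1144 - \frac{1}{2} \cdot \frac{1}{100} \cdot 101 = 1144 - \frac{101}{200} = \frac{228699}{200}$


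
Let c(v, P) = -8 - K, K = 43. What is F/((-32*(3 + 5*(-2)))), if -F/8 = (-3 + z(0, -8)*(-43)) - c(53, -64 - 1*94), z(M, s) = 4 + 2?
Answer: 15/2 ≈ 7.5000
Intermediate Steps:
z(M, s) = 6
c(v, P) = -51 (c(v, P) = -8 - 1*43 = -8 - 43 = -51)
F = 1680 (F = -8*((-3 + 6*(-43)) - 1*(-51)) = -8*((-3 - 258) + 51) = -8*(-261 + 51) = -8*(-210) = 1680)
F/((-32*(3 + 5*(-2)))) = 1680/((-32*(3 + 5*(-2)))) = 1680/((-32*(3 - 10))) = 1680/((-32*(-7))) = 1680/224 = 1680*(1/224) = 15/2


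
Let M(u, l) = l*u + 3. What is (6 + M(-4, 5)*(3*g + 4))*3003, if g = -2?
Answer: 120120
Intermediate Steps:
M(u, l) = 3 + l*u
(6 + M(-4, 5)*(3*g + 4))*3003 = (6 + (3 + 5*(-4))*(3*(-2) + 4))*3003 = (6 + (3 - 20)*(-6 + 4))*3003 = (6 - 17*(-2))*3003 = (6 + 34)*3003 = 40*3003 = 120120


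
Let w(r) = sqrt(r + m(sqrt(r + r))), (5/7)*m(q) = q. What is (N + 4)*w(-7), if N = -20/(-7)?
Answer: 48*sqrt(-175 + 35*I*sqrt(14))/35 ≈ 6.4014 + 19.239*I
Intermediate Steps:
m(q) = 7*q/5
N = 20/7 (N = -20*(-1/7) = 20/7 ≈ 2.8571)
w(r) = sqrt(r + 7*sqrt(2)*sqrt(r)/5) (w(r) = sqrt(r + 7*sqrt(r + r)/5) = sqrt(r + 7*sqrt(2*r)/5) = sqrt(r + 7*(sqrt(2)*sqrt(r))/5) = sqrt(r + 7*sqrt(2)*sqrt(r)/5))
(N + 4)*w(-7) = (20/7 + 4)*(sqrt(25*(-7) + 35*sqrt(2)*sqrt(-7))/5) = 48*(sqrt(-175 + 35*sqrt(2)*(I*sqrt(7)))/5)/7 = 48*(sqrt(-175 + 35*I*sqrt(14))/5)/7 = 48*sqrt(-175 + 35*I*sqrt(14))/35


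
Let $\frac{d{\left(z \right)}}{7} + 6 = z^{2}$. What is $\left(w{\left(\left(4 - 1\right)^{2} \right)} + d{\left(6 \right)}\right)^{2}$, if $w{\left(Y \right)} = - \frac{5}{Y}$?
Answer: $\frac{3553225}{81} \approx 43867.0$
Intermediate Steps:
$d{\left(z \right)} = -42 + 7 z^{2}$
$\left(w{\left(\left(4 - 1\right)^{2} \right)} + d{\left(6 \right)}\right)^{2} = \left(- \frac{5}{\left(4 - 1\right)^{2}} - \left(42 - 7 \cdot 6^{2}\right)\right)^{2} = \left(- \frac{5}{3^{2}} + \left(-42 + 7 \cdot 36\right)\right)^{2} = \left(- \frac{5}{9} + \left(-42 + 252\right)\right)^{2} = \left(\left(-5\right) \frac{1}{9} + 210\right)^{2} = \left(- \frac{5}{9} + 210\right)^{2} = \left(\frac{1885}{9}\right)^{2} = \frac{3553225}{81}$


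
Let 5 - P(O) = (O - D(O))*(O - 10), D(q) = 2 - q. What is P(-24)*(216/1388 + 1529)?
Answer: -899395815/347 ≈ -2.5919e+6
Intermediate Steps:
P(O) = 5 - (-10 + O)*(-2 + 2*O) (P(O) = 5 - (O - (2 - O))*(O - 10) = 5 - (O + (-2 + O))*(-10 + O) = 5 - (-2 + 2*O)*(-10 + O) = 5 - (-10 + O)*(-2 + 2*O))
P(-24)*(216/1388 + 1529) = (-15 - 2*(-24)² + 22*(-24))*(216/1388 + 1529) = (-15 - 2*576 - 528)*(216*(1/1388) + 1529) = (-15 - 1152 - 528)*(54/347 + 1529) = -1695*530617/347 = -899395815/347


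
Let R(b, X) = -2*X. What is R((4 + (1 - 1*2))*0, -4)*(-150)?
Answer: -1200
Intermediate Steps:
R((4 + (1 - 1*2))*0, -4)*(-150) = -2*(-4)*(-150) = 8*(-150) = -1200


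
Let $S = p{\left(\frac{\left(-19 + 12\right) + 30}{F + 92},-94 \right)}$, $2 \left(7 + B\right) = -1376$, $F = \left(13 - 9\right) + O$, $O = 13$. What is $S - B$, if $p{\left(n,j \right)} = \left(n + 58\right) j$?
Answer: $- \frac{520675}{109} \approx -4776.8$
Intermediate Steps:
$F = 17$ ($F = \left(13 - 9\right) + 13 = 4 + 13 = 17$)
$B = -695$ ($B = -7 + \frac{1}{2} \left(-1376\right) = -7 - 688 = -695$)
$p{\left(n,j \right)} = j \left(58 + n\right)$ ($p{\left(n,j \right)} = \left(58 + n\right) j = j \left(58 + n\right)$)
$S = - \frac{596430}{109}$ ($S = - 94 \left(58 + \frac{\left(-19 + 12\right) + 30}{17 + 92}\right) = - 94 \left(58 + \frac{-7 + 30}{109}\right) = - 94 \left(58 + 23 \cdot \frac{1}{109}\right) = - 94 \left(58 + \frac{23}{109}\right) = \left(-94\right) \frac{6345}{109} = - \frac{596430}{109} \approx -5471.8$)
$S - B = - \frac{596430}{109} - -695 = - \frac{596430}{109} + 695 = - \frac{520675}{109}$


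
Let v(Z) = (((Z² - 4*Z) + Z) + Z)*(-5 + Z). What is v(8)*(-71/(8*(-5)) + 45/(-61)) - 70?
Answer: 24208/305 ≈ 79.370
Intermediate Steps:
v(Z) = (-5 + Z)*(Z² - 2*Z) (v(Z) = ((Z² - 3*Z) + Z)*(-5 + Z) = (Z² - 2*Z)*(-5 + Z) = (-5 + Z)*(Z² - 2*Z))
v(8)*(-71/(8*(-5)) + 45/(-61)) - 70 = (8*(10 + 8² - 7*8))*(-71/(8*(-5)) + 45/(-61)) - 70 = (8*(10 + 64 - 56))*(-71/(-40) + 45*(-1/61)) - 70 = (8*18)*(-71*(-1/40) - 45/61) - 70 = 144*(71/40 - 45/61) - 70 = 144*(2531/2440) - 70 = 45558/305 - 70 = 24208/305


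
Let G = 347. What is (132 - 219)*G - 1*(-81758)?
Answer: 51569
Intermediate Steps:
(132 - 219)*G - 1*(-81758) = (132 - 219)*347 - 1*(-81758) = -87*347 + 81758 = -30189 + 81758 = 51569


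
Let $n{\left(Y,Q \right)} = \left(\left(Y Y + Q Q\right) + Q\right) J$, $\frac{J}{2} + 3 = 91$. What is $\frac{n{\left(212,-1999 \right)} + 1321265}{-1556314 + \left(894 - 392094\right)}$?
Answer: $- \frac{712175761}{1947514} \approx -365.68$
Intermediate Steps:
$J = 176$ ($J = -6 + 2 \cdot 91 = -6 + 182 = 176$)
$n{\left(Y,Q \right)} = 176 Q + 176 Q^{2} + 176 Y^{2}$ ($n{\left(Y,Q \right)} = \left(\left(Y Y + Q Q\right) + Q\right) 176 = \left(\left(Y^{2} + Q^{2}\right) + Q\right) 176 = \left(\left(Q^{2} + Y^{2}\right) + Q\right) 176 = \left(Q + Q^{2} + Y^{2}\right) 176 = 176 Q + 176 Q^{2} + 176 Y^{2}$)
$\frac{n{\left(212,-1999 \right)} + 1321265}{-1556314 + \left(894 - 392094\right)} = \frac{\left(176 \left(-1999\right) + 176 \left(-1999\right)^{2} + 176 \cdot 212^{2}\right) + 1321265}{-1556314 + \left(894 - 392094\right)} = \frac{\left(-351824 + 176 \cdot 3996001 + 176 \cdot 44944\right) + 1321265}{-1556314 + \left(894 - 392094\right)} = \frac{\left(-351824 + 703296176 + 7910144\right) + 1321265}{-1556314 - 391200} = \frac{710854496 + 1321265}{-1947514} = 712175761 \left(- \frac{1}{1947514}\right) = - \frac{712175761}{1947514}$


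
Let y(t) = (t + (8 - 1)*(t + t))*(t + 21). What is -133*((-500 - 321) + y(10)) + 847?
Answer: -508410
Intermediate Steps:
y(t) = 15*t*(21 + t) (y(t) = (t + 7*(2*t))*(21 + t) = (t + 14*t)*(21 + t) = (15*t)*(21 + t) = 15*t*(21 + t))
-133*((-500 - 321) + y(10)) + 847 = -133*((-500 - 321) + 15*10*(21 + 10)) + 847 = -133*(-821 + 15*10*31) + 847 = -133*(-821 + 4650) + 847 = -133*3829 + 847 = -509257 + 847 = -508410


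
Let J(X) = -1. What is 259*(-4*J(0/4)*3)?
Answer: 3108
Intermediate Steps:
259*(-4*J(0/4)*3) = 259*(-4*(-1)*3) = 259*(4*3) = 259*12 = 3108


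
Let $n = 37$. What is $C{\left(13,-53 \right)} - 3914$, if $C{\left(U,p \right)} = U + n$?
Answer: $-3864$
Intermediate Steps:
$C{\left(U,p \right)} = 37 + U$ ($C{\left(U,p \right)} = U + 37 = 37 + U$)
$C{\left(13,-53 \right)} - 3914 = \left(37 + 13\right) - 3914 = 50 - 3914 = -3864$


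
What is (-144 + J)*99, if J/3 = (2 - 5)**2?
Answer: -11583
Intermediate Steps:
J = 27 (J = 3*(2 - 5)**2 = 3*(-3)**2 = 3*9 = 27)
(-144 + J)*99 = (-144 + 27)*99 = -117*99 = -11583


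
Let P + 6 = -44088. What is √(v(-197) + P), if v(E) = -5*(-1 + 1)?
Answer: I*√44094 ≈ 209.99*I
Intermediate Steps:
v(E) = 0 (v(E) = -5*0 = 0)
P = -44094 (P = -6 - 44088 = -44094)
√(v(-197) + P) = √(0 - 44094) = √(-44094) = I*√44094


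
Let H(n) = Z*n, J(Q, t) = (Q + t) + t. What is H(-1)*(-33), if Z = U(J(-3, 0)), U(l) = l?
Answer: -99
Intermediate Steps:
J(Q, t) = Q + 2*t
Z = -3 (Z = -3 + 2*0 = -3 + 0 = -3)
H(n) = -3*n
H(-1)*(-33) = -3*(-1)*(-33) = 3*(-33) = -99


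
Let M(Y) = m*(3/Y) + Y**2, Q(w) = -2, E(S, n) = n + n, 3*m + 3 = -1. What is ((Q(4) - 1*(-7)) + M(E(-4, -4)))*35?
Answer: 4865/2 ≈ 2432.5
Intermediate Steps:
m = -4/3 (m = -1 + (1/3)*(-1) = -1 - 1/3 = -4/3 ≈ -1.3333)
E(S, n) = 2*n
M(Y) = Y**2 - 4/Y (M(Y) = -4/Y + Y**2 = Y**2 - 4/Y)
((Q(4) - 1*(-7)) + M(E(-4, -4)))*35 = ((-2 - 1*(-7)) + (-4 + (2*(-4))**3)/((2*(-4))))*35 = ((-2 + 7) + (-4 + (-8)**3)/(-8))*35 = (5 - (-4 - 512)/8)*35 = (5 - 1/8*(-516))*35 = (5 + 129/2)*35 = (139/2)*35 = 4865/2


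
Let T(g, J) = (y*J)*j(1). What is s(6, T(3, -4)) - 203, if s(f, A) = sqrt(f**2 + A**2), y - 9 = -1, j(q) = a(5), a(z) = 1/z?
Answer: -203 + 2*sqrt(481)/5 ≈ -194.23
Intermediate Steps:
j(q) = 1/5
y = 8 (y = 9 - 1 = 8)
T(g, J) = 8*J/5 (T(g, J) = (8*J)*(1/5) = 8*J/5)
s(f, A) = sqrt(A**2 + f**2)
s(6, T(3, -4)) - 203 = sqrt(((8/5)*(-4))**2 + 6**2) - 203 = sqrt((-32/5)**2 + 36) - 203 = sqrt(1024/25 + 36) - 203 = sqrt(1924/25) - 203 = 2*sqrt(481)/5 - 203 = -203 + 2*sqrt(481)/5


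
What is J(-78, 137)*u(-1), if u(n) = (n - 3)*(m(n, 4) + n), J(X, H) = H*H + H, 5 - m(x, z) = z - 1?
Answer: -75624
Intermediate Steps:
m(x, z) = 6 - z (m(x, z) = 5 - (z - 1) = 5 - (-1 + z) = 5 + (1 - z) = 6 - z)
J(X, H) = H + H² (J(X, H) = H² + H = H + H²)
u(n) = (-3 + n)*(2 + n) (u(n) = (n - 3)*((6 - 1*4) + n) = (-3 + n)*((6 - 4) + n) = (-3 + n)*(2 + n))
J(-78, 137)*u(-1) = (137*(1 + 137))*(-6 + (-1)² - 1*(-1)) = (137*138)*(-6 + 1 + 1) = 18906*(-4) = -75624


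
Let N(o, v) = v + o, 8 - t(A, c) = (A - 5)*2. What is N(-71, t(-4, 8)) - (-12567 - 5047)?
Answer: 17569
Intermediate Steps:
t(A, c) = 18 - 2*A (t(A, c) = 8 - (A - 5)*2 = 8 - (-5 + A)*2 = 8 - (-10 + 2*A) = 8 + (10 - 2*A) = 18 - 2*A)
N(o, v) = o + v
N(-71, t(-4, 8)) - (-12567 - 5047) = (-71 + (18 - 2*(-4))) - (-12567 - 5047) = (-71 + (18 + 8)) - 1*(-17614) = (-71 + 26) + 17614 = -45 + 17614 = 17569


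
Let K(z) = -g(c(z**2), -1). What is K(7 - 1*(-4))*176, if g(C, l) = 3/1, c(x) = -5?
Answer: -528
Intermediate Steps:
g(C, l) = 3 (g(C, l) = 3*1 = 3)
K(z) = -3 (K(z) = -1*3 = -3)
K(7 - 1*(-4))*176 = -3*176 = -528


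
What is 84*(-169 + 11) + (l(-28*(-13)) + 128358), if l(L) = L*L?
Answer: 247582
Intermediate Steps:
l(L) = L²
84*(-169 + 11) + (l(-28*(-13)) + 128358) = 84*(-169 + 11) + ((-28*(-13))² + 128358) = 84*(-158) + (364² + 128358) = -13272 + (132496 + 128358) = -13272 + 260854 = 247582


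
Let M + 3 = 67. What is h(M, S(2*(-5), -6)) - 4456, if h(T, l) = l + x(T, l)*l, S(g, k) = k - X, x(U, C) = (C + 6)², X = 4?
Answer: -4626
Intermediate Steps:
M = 64 (M = -3 + 67 = 64)
x(U, C) = (6 + C)²
S(g, k) = -4 + k (S(g, k) = k - 1*4 = k - 4 = -4 + k)
h(T, l) = l + l*(6 + l)² (h(T, l) = l + (6 + l)²*l = l + l*(6 + l)²)
h(M, S(2*(-5), -6)) - 4456 = (-4 - 6)*(1 + (6 + (-4 - 6))²) - 4456 = -10*(1 + (6 - 10)²) - 4456 = -10*(1 + (-4)²) - 4456 = -10*(1 + 16) - 4456 = -10*17 - 4456 = -170 - 4456 = -4626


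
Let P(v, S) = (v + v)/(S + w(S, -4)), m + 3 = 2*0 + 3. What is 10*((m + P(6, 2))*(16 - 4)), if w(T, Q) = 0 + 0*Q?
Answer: 720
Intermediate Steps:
m = 0 (m = -3 + (2*0 + 3) = -3 + (0 + 3) = -3 + 3 = 0)
w(T, Q) = 0 (w(T, Q) = 0 + 0 = 0)
P(v, S) = 2*v/S (P(v, S) = (v + v)/(S + 0) = (2*v)/S = 2*v/S)
10*((m + P(6, 2))*(16 - 4)) = 10*((0 + 2*6/2)*(16 - 4)) = 10*((0 + 2*6*(1/2))*12) = 10*((0 + 6)*12) = 10*(6*12) = 10*72 = 720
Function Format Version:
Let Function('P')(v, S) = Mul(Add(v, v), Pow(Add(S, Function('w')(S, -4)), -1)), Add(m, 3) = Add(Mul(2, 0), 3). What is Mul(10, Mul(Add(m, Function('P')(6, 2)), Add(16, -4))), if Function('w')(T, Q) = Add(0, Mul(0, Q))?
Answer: 720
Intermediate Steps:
m = 0 (m = Add(-3, Add(Mul(2, 0), 3)) = Add(-3, Add(0, 3)) = Add(-3, 3) = 0)
Function('w')(T, Q) = 0 (Function('w')(T, Q) = Add(0, 0) = 0)
Function('P')(v, S) = Mul(2, v, Pow(S, -1)) (Function('P')(v, S) = Mul(Add(v, v), Pow(Add(S, 0), -1)) = Mul(Mul(2, v), Pow(S, -1)) = Mul(2, v, Pow(S, -1)))
Mul(10, Mul(Add(m, Function('P')(6, 2)), Add(16, -4))) = Mul(10, Mul(Add(0, Mul(2, 6, Pow(2, -1))), Add(16, -4))) = Mul(10, Mul(Add(0, Mul(2, 6, Rational(1, 2))), 12)) = Mul(10, Mul(Add(0, 6), 12)) = Mul(10, Mul(6, 12)) = Mul(10, 72) = 720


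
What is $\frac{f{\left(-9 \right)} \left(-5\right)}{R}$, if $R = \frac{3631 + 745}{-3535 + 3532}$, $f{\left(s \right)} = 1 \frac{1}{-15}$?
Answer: $- \frac{1}{4376} \approx -0.00022852$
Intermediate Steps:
$f{\left(s \right)} = - \frac{1}{15}$ ($f{\left(s \right)} = 1 \left(- \frac{1}{15}\right) = - \frac{1}{15}$)
$R = - \frac{4376}{3}$ ($R = \frac{4376}{-3} = 4376 \left(- \frac{1}{3}\right) = - \frac{4376}{3} \approx -1458.7$)
$\frac{f{\left(-9 \right)} \left(-5\right)}{R} = \frac{\left(- \frac{1}{15}\right) \left(-5\right)}{- \frac{4376}{3}} = \frac{1}{3} \left(- \frac{3}{4376}\right) = - \frac{1}{4376}$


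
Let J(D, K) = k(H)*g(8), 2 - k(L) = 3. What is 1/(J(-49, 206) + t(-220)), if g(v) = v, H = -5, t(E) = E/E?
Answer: -⅐ ≈ -0.14286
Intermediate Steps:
t(E) = 1
k(L) = -1 (k(L) = 2 - 1*3 = 2 - 3 = -1)
J(D, K) = -8 (J(D, K) = -1*8 = -8)
1/(J(-49, 206) + t(-220)) = 1/(-8 + 1) = 1/(-7) = -⅐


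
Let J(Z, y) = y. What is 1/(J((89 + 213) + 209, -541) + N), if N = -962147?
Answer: -1/962688 ≈ -1.0388e-6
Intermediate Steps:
1/(J((89 + 213) + 209, -541) + N) = 1/(-541 - 962147) = 1/(-962688) = -1/962688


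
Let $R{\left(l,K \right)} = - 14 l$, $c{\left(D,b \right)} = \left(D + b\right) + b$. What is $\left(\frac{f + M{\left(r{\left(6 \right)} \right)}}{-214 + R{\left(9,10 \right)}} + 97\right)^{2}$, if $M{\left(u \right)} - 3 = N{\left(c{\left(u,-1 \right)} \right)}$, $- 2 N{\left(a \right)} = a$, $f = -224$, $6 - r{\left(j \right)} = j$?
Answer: $\frac{2755600}{289} \approx 9535.0$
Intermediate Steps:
$r{\left(j \right)} = 6 - j$
$c{\left(D,b \right)} = D + 2 b$
$N{\left(a \right)} = - \frac{a}{2}$
$M{\left(u \right)} = 4 - \frac{u}{2}$ ($M{\left(u \right)} = 3 - \frac{u + 2 \left(-1\right)}{2} = 3 - \frac{u - 2}{2} = 3 - \frac{-2 + u}{2} = 3 - \left(-1 + \frac{u}{2}\right) = 4 - \frac{u}{2}$)
$\left(\frac{f + M{\left(r{\left(6 \right)} \right)}}{-214 + R{\left(9,10 \right)}} + 97\right)^{2} = \left(\frac{-224 + \left(4 - \frac{6 - 6}{2}\right)}{-214 - 126} + 97\right)^{2} = \left(\frac{-224 + \left(4 - 0\right)}{-340} + 97\right)^{2} = \left(\left(-224 + \left(4 + 0\right)\right) \left(- \frac{1}{340}\right) + 97\right)^{2} = \left(\left(-224 + 4\right) \left(- \frac{1}{340}\right) + 97\right)^{2} = \left(\left(-220\right) \left(- \frac{1}{340}\right) + 97\right)^{2} = \left(\frac{11}{17} + 97\right)^{2} = \left(\frac{1660}{17}\right)^{2} = \frac{2755600}{289}$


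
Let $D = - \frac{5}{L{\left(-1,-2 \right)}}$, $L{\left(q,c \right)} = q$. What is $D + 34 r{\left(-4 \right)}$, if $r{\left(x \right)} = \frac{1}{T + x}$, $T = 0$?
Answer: $- \frac{7}{2} \approx -3.5$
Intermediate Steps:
$r{\left(x \right)} = \frac{1}{x}$ ($r{\left(x \right)} = \frac{1}{0 + x} = \frac{1}{x}$)
$D = 5$ ($D = - \frac{5}{-1} = \left(-5\right) \left(-1\right) = 5$)
$D + 34 r{\left(-4 \right)} = 5 + \frac{34}{-4} = 5 + 34 \left(- \frac{1}{4}\right) = 5 - \frac{17}{2} = - \frac{7}{2}$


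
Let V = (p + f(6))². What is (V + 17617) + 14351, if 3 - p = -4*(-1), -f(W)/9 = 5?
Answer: 34084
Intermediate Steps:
f(W) = -45 (f(W) = -9*5 = -45)
p = -1 (p = 3 - (-4)*(-1) = 3 - 1*4 = 3 - 4 = -1)
V = 2116 (V = (-1 - 45)² = (-46)² = 2116)
(V + 17617) + 14351 = (2116 + 17617) + 14351 = 19733 + 14351 = 34084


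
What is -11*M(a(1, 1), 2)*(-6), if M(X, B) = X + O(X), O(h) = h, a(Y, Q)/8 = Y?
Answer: 1056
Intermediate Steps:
a(Y, Q) = 8*Y
M(X, B) = 2*X (M(X, B) = X + X = 2*X)
-11*M(a(1, 1), 2)*(-6) = -22*8*1*(-6) = -22*8*(-6) = -11*16*(-6) = -176*(-6) = 1056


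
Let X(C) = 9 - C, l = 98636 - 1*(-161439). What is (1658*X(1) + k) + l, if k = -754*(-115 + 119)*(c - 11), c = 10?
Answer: 276355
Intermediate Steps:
l = 260075 (l = 98636 + 161439 = 260075)
k = 3016 (k = -754*(-115 + 119)*(10 - 11) = -3016*(-1) = -754*(-4) = 3016)
(1658*X(1) + k) + l = (1658*(9 - 1*1) + 3016) + 260075 = (1658*(9 - 1) + 3016) + 260075 = (1658*8 + 3016) + 260075 = (13264 + 3016) + 260075 = 16280 + 260075 = 276355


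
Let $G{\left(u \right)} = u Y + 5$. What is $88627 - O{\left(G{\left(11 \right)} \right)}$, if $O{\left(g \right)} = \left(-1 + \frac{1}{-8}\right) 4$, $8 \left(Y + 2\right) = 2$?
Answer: $\frac{177263}{2} \approx 88632.0$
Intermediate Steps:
$Y = - \frac{7}{4}$ ($Y = -2 + \frac{1}{8} \cdot 2 = -2 + \frac{1}{4} = - \frac{7}{4} \approx -1.75$)
$G{\left(u \right)} = 5 - \frac{7 u}{4}$ ($G{\left(u \right)} = u \left(- \frac{7}{4}\right) + 5 = - \frac{7 u}{4} + 5 = 5 - \frac{7 u}{4}$)
$O{\left(g \right)} = - \frac{9}{2}$ ($O{\left(g \right)} = \left(-1 - \frac{1}{8}\right) 4 = \left(- \frac{9}{8}\right) 4 = - \frac{9}{2}$)
$88627 - O{\left(G{\left(11 \right)} \right)} = 88627 - - \frac{9}{2} = 88627 + \frac{9}{2} = \frac{177263}{2}$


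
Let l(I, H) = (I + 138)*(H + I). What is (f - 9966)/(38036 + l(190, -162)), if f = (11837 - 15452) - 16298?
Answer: -29879/47220 ≈ -0.63276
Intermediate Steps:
f = -19913 (f = -3615 - 16298 = -19913)
l(I, H) = (138 + I)*(H + I)
(f - 9966)/(38036 + l(190, -162)) = (-19913 - 9966)/(38036 + (190² + 138*(-162) + 138*190 - 162*190)) = -29879/(38036 + (36100 - 22356 + 26220 - 30780)) = -29879/(38036 + 9184) = -29879/47220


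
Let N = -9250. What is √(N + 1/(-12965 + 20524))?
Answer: I*√528530941691/7559 ≈ 96.177*I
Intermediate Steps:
√(N + 1/(-12965 + 20524)) = √(-9250 + 1/(-12965 + 20524)) = √(-9250 + 1/7559) = √(-69920749/7559) = I*√528530941691/7559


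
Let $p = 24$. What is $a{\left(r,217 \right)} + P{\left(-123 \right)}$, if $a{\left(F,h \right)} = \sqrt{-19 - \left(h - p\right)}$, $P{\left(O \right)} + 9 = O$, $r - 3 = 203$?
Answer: $-132 + 2 i \sqrt{53} \approx -132.0 + 14.56 i$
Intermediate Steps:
$r = 206$ ($r = 3 + 203 = 206$)
$P{\left(O \right)} = -9 + O$
$a{\left(F,h \right)} = \sqrt{5 - h}$ ($a{\left(F,h \right)} = \sqrt{-19 - \left(-24 + h\right)} = \sqrt{5 - h}$)
$a{\left(r,217 \right)} + P{\left(-123 \right)} = \sqrt{5 - 217} - 132 = \sqrt{-212} - 132 = 2 i \sqrt{53} - 132 = -132 + 2 i \sqrt{53}$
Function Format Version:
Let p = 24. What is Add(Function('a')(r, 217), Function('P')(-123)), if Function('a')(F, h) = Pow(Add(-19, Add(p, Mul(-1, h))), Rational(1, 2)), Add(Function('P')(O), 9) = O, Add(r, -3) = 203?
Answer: Add(-132, Mul(2, I, Pow(53, Rational(1, 2)))) ≈ Add(-132.00, Mul(14.560, I))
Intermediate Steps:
r = 206 (r = Add(3, 203) = 206)
Function('P')(O) = Add(-9, O)
Function('a')(F, h) = Pow(Add(5, Mul(-1, h)), Rational(1, 2)) (Function('a')(F, h) = Pow(Add(-19, Add(24, Mul(-1, h))), Rational(1, 2)) = Pow(Add(5, Mul(-1, h)), Rational(1, 2)))
Add(Function('a')(r, 217), Function('P')(-123)) = Add(Pow(Add(5, Mul(-1, 217)), Rational(1, 2)), Add(-9, -123)) = Add(Pow(Add(5, -217), Rational(1, 2)), -132) = Add(Pow(-212, Rational(1, 2)), -132) = Add(Mul(2, I, Pow(53, Rational(1, 2))), -132) = Add(-132, Mul(2, I, Pow(53, Rational(1, 2))))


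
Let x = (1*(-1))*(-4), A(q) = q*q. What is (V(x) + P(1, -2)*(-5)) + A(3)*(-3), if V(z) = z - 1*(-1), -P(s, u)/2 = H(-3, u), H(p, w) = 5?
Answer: 28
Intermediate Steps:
A(q) = q**2
x = 4 (x = -1*(-4) = 4)
P(s, u) = -10 (P(s, u) = -2*5 = -10)
V(z) = 1 + z (V(z) = z + 1 = 1 + z)
(V(x) + P(1, -2)*(-5)) + A(3)*(-3) = ((1 + 4) - 10*(-5)) + 3**2*(-3) = (5 + 50) + 9*(-3) = 55 - 27 = 28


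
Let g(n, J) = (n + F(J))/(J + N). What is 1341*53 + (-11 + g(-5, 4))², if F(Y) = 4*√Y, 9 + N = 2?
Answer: 71217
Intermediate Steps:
N = -7 (N = -9 + 2 = -7)
g(n, J) = (n + 4*√J)/(-7 + J) (g(n, J) = (n + 4*√J)/(J - 7) = (n + 4*√J)/(-7 + J))
1341*53 + (-11 + g(-5, 4))² = 1341*53 + (-11 + (-5 + 4*√4)/(-7 + 4))² = 71073 + (-11 + (-5 + 4*2)/(-3))² = 71073 + (-11 - (-5 + 8)/3)² = 71073 + (-11 - ⅓*3)² = 71073 + (-11 - 1)² = 71073 + (-12)² = 71073 + 144 = 71217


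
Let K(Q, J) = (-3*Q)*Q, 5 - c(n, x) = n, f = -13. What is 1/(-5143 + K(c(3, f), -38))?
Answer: -1/5155 ≈ -0.00019399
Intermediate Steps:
c(n, x) = 5 - n
K(Q, J) = -3*Q**2
1/(-5143 + K(c(3, f), -38)) = 1/(-5143 - 3*(5 - 1*3)**2) = 1/(-5143 - 3*(5 - 3)**2) = 1/(-5143 - 3*2**2) = 1/(-5143 - 3*4) = 1/(-5143 - 12) = 1/(-5155) = -1/5155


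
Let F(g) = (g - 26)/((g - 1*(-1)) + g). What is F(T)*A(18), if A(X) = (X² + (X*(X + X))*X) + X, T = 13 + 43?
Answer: 360180/113 ≈ 3187.4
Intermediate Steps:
T = 56
F(g) = (-26 + g)/(1 + 2*g) (F(g) = (-26 + g)/((g + 1) + g) = (-26 + g)/((1 + g) + g) = (-26 + g)/(1 + 2*g))
A(X) = X + X² + 2*X³ (A(X) = (X² + (X*(2*X))*X) + X = (X² + (2*X²)*X) + X = (X² + 2*X³) + X = X + X² + 2*X³)
F(T)*A(18) = ((-26 + 56)/(1 + 2*56))*(18*(1 + 18 + 2*18²)) = (30/(1 + 112))*(18*(1 + 18 + 2*324)) = (30/113)*(18*(1 + 18 + 648)) = ((1/113)*30)*(18*667) = (30/113)*12006 = 360180/113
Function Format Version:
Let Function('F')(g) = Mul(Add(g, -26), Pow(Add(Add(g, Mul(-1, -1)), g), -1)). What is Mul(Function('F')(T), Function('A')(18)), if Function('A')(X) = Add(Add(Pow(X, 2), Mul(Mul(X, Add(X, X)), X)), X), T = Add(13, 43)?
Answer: Rational(360180, 113) ≈ 3187.4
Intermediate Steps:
T = 56
Function('F')(g) = Mul(Pow(Add(1, Mul(2, g)), -1), Add(-26, g)) (Function('F')(g) = Mul(Add(-26, g), Pow(Add(Add(g, 1), g), -1)) = Mul(Add(-26, g), Pow(Add(Add(1, g), g), -1)) = Mul(Add(-26, g), Pow(Add(1, Mul(2, g)), -1)) = Mul(Pow(Add(1, Mul(2, g)), -1), Add(-26, g)))
Function('A')(X) = Add(X, Pow(X, 2), Mul(2, Pow(X, 3))) (Function('A')(X) = Add(Add(Pow(X, 2), Mul(Mul(X, Mul(2, X)), X)), X) = Add(Add(Pow(X, 2), Mul(Mul(2, Pow(X, 2)), X)), X) = Add(Add(Pow(X, 2), Mul(2, Pow(X, 3))), X) = Add(X, Pow(X, 2), Mul(2, Pow(X, 3))))
Mul(Function('F')(T), Function('A')(18)) = Mul(Mul(Pow(Add(1, Mul(2, 56)), -1), Add(-26, 56)), Mul(18, Add(1, 18, Mul(2, Pow(18, 2))))) = Mul(Mul(Pow(Add(1, 112), -1), 30), Mul(18, Add(1, 18, Mul(2, 324)))) = Mul(Mul(Pow(113, -1), 30), Mul(18, Add(1, 18, 648))) = Mul(Mul(Rational(1, 113), 30), Mul(18, 667)) = Mul(Rational(30, 113), 12006) = Rational(360180, 113)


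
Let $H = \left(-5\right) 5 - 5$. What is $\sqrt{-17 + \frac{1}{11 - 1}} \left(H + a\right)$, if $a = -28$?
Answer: $- \frac{377 i \sqrt{10}}{5} \approx - 238.44 i$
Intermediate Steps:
$H = -30$ ($H = -25 - 5 = -30$)
$\sqrt{-17 + \frac{1}{11 - 1}} \left(H + a\right) = \sqrt{-17 + \frac{1}{11 - 1}} \left(-30 - 28\right) = \sqrt{-17 + \frac{1}{10}} \left(-58\right) = \sqrt{- \frac{169}{10}} \left(-58\right) = \frac{13 i \sqrt{10}}{10} \left(-58\right) = - \frac{377 i \sqrt{10}}{5}$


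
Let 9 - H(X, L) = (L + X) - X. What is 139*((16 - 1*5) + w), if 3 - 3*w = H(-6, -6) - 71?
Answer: 12788/3 ≈ 4262.7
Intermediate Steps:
H(X, L) = 9 - L (H(X, L) = 9 - ((L + X) - X) = 9 - L)
w = 59/3 (w = 1 - ((9 - 1*(-6)) - 71)/3 = 1 - ((9 + 6) - 71)/3 = 1 - (15 - 71)/3 = 1 - ⅓*(-56) = 1 + 56/3 = 59/3 ≈ 19.667)
139*((16 - 1*5) + w) = 139*((16 - 1*5) + 59/3) = 139*((16 - 5) + 59/3) = 139*(11 + 59/3) = 139*(92/3) = 12788/3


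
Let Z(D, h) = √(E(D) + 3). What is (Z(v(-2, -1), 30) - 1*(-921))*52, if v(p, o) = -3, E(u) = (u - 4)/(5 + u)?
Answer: 47892 + 26*I*√2 ≈ 47892.0 + 36.77*I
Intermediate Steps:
E(u) = (-4 + u)/(5 + u)
Z(D, h) = √(3 + (-4 + D)/(5 + D)) (Z(D, h) = √((-4 + D)/(5 + D) + 3) = √(3 + (-4 + D)/(5 + D)))
(Z(v(-2, -1), 30) - 1*(-921))*52 = (√((11 + 4*(-3))/(5 - 3)) - 1*(-921))*52 = (√((11 - 12)/2) + 921)*52 = (√((½)*(-1)) + 921)*52 = (√(-½) + 921)*52 = (I*√2/2 + 921)*52 = (921 + I*√2/2)*52 = 47892 + 26*I*√2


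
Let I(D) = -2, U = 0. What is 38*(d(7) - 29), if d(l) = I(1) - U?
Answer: -1178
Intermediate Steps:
d(l) = -2 (d(l) = -2 - 1*0 = -2 + 0 = -2)
38*(d(7) - 29) = 38*(-2 - 29) = 38*(-31) = -1178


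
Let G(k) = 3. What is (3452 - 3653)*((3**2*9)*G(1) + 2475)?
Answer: -546318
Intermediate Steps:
(3452 - 3653)*((3**2*9)*G(1) + 2475) = (3452 - 3653)*((3**2*9)*3 + 2475) = -201*((9*9)*3 + 2475) = -201*(81*3 + 2475) = -201*(243 + 2475) = -201*2718 = -546318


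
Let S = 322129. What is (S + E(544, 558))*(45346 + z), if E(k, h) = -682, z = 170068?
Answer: 69244184058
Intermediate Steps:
(S + E(544, 558))*(45346 + z) = (322129 - 682)*(45346 + 170068) = 321447*215414 = 69244184058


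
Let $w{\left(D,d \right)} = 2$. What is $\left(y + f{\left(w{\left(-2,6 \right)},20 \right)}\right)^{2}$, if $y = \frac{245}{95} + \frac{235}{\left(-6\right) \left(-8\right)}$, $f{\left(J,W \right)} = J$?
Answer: $\frac{74666881}{831744} \approx 89.771$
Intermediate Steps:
$y = \frac{6817}{912}$ ($y = 245 \cdot \frac{1}{95} + \frac{235}{48} = \frac{49}{19} + 235 \cdot \frac{1}{48} = \frac{49}{19} + \frac{235}{48} = \frac{6817}{912} \approx 7.4748$)
$\left(y + f{\left(w{\left(-2,6 \right)},20 \right)}\right)^{2} = \left(\frac{6817}{912} + 2\right)^{2} = \left(\frac{8641}{912}\right)^{2} = \frac{74666881}{831744}$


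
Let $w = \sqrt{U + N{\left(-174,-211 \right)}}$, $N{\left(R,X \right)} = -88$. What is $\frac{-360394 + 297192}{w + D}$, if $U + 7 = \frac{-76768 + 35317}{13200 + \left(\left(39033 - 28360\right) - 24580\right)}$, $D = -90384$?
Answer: $\frac{2019350922288}{2887836058553} + \frac{31601 i \sqrt{18179798}}{2887836058553} \approx 0.69926 + 4.6658 \cdot 10^{-5} i$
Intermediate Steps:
$U = \frac{36502}{707}$ ($U = -7 + \frac{-76768 + 35317}{13200 + \left(\left(39033 - 28360\right) - 24580\right)} = -7 - \frac{41451}{13200 + \left(10673 - 24580\right)} = -7 - \frac{41451}{13200 - 13907} = -7 - \frac{41451}{-707} = -7 - - \frac{41451}{707} = -7 + \frac{41451}{707} = \frac{36502}{707} \approx 51.629$)
$w = \frac{i \sqrt{18179798}}{707}$ ($w = \sqrt{\frac{36502}{707} - 88} = \sqrt{- \frac{25714}{707}} = \frac{i \sqrt{18179798}}{707} \approx 6.0308 i$)
$\frac{-360394 + 297192}{w + D} = \frac{-360394 + 297192}{\frac{i \sqrt{18179798}}{707} - 90384} = - \frac{63202}{-90384 + \frac{i \sqrt{18179798}}{707}}$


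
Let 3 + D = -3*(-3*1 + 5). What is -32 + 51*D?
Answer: -491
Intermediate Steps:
D = -9 (D = -3 - 3*(-3*1 + 5) = -3 - 3*(-3 + 5) = -3 - 3*2 = -3 - 6 = -9)
-32 + 51*D = -32 + 51*(-9) = -32 - 459 = -491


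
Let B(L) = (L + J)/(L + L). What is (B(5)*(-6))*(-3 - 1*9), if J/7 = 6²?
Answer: 9252/5 ≈ 1850.4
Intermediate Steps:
J = 252 (J = 7*6² = 7*36 = 252)
B(L) = (252 + L)/(2*L) (B(L) = (L + 252)/(L + L) = (252 + L)/((2*L)) = (252 + L)*(1/(2*L)) = (252 + L)/(2*L))
(B(5)*(-6))*(-3 - 1*9) = (((½)*(252 + 5)/5)*(-6))*(-3 - 1*9) = (((½)*(⅕)*257)*(-6))*(-3 - 9) = ((257/10)*(-6))*(-12) = -771/5*(-12) = 9252/5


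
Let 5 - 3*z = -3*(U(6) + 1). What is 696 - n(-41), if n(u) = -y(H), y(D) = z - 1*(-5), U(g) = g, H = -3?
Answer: 2129/3 ≈ 709.67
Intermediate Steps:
z = 26/3 (z = 5/3 - (-1)*(6 + 1) = 5/3 - (-1)*7 = 5/3 - ⅓*(-21) = 5/3 + 7 = 26/3 ≈ 8.6667)
y(D) = 41/3 (y(D) = 26/3 - 1*(-5) = 26/3 + 5 = 41/3)
n(u) = -41/3 (n(u) = -1*41/3 = -41/3)
696 - n(-41) = 696 - 1*(-41/3) = 696 + 41/3 = 2129/3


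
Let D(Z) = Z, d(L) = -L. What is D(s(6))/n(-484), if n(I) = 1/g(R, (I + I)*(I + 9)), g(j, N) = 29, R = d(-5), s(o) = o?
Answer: 174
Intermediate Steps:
R = 5 (R = -1*(-5) = 5)
n(I) = 1/29
D(s(6))/n(-484) = 6/(1/29) = 6*29 = 174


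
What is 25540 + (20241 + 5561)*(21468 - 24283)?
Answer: -72607090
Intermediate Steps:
25540 + (20241 + 5561)*(21468 - 24283) = 25540 + 25802*(-2815) = 25540 - 72632630 = -72607090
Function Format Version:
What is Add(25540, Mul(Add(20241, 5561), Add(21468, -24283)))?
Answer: -72607090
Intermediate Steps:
Add(25540, Mul(Add(20241, 5561), Add(21468, -24283))) = Add(25540, Mul(25802, -2815)) = Add(25540, -72632630) = -72607090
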